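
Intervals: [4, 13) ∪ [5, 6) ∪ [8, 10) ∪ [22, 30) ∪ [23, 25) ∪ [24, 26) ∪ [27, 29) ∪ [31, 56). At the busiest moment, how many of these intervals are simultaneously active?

Sweep endpoints in order; track running count of active intervals.
Peak of 3 reached at 24.

3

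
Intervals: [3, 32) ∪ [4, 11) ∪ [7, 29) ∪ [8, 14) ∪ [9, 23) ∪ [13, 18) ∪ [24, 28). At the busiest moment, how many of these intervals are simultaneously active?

At 9, 5 of the intervals are simultaneously active.
No point has more.

5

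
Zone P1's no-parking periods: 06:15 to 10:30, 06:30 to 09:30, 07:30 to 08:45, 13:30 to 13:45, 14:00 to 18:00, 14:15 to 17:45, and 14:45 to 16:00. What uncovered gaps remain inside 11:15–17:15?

11:15–13:30, 13:45–14:00

Covered (merged): 06:15–10:30, 13:30–13:45, 14:00–18:00.
Gaps within 11:15–17:15: 11:15–13:30, 13:45–14:00.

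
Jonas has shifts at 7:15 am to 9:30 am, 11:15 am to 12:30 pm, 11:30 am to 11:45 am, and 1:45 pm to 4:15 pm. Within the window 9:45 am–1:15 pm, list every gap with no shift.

Covered (merged): 7:15 am–9:30 am, 11:15 am–12:30 pm, 1:45 pm–4:15 pm.
Gaps within 9:45 am–1:15 pm: 9:45 am–11:15 am, 12:30 pm–1:15 pm.

9:45 am–11:15 am, 12:30 pm–1:15 pm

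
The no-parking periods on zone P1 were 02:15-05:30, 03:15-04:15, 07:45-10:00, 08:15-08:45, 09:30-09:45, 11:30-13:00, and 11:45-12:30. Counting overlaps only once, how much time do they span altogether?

7 h

Merged: 02:15–05:30, 07:45–10:00, 11:30–13:00.
Lengths: 3 h 15 min + 2 h 15 min + 1 h 30 min = 7 h.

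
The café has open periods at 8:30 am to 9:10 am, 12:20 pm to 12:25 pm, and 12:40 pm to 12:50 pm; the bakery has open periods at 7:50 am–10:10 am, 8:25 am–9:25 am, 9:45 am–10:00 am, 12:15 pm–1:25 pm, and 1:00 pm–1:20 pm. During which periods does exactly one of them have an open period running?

Second set merges to 7:50 am–10:10 am, 12:15 pm–1:25 pm.
A but not B: none.
B but not A: 7:50 am–8:30 am, 9:10 am–10:10 am, 12:15 pm–12:20 pm, 12:25 pm–12:40 pm, 12:50 pm–1:25 pm.
Combining gives A △ B.

7:50 am–8:30 am, 9:10 am–10:10 am, 12:15 pm–12:20 pm, 12:25 pm–12:40 pm, 12:50 pm–1:25 pm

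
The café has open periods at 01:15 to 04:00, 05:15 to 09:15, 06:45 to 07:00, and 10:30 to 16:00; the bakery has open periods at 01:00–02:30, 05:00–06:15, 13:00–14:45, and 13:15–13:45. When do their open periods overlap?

01:15–02:30, 05:15–06:15, 13:00–14:45

Merge the first list: 01:15–04:00, 05:15–09:15, 10:30–16:00.
Merge the second list: 01:00–02:30, 05:00–06:15, 13:00–14:45.
01:15–04:00 ∩ B → 01:15–02:30.
05:15–09:15 ∩ B → 05:15–06:15.
10:30–16:00 ∩ B → 13:00–14:45.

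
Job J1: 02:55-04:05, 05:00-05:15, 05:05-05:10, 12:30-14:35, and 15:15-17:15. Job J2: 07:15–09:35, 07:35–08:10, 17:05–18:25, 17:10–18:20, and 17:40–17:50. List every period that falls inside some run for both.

First set merges to 02:55–04:05, 05:00–05:15, 12:30–14:35, 15:15–17:15.
Second set merges to 07:15–09:35, 17:05–18:25.
02:55–04:05: no overlap with the second set.
05:00–05:15: no overlap with the second set.
12:30–14:35: no overlap with the second set.
15:15–17:15 meets the second set on 17:05–17:15.

17:05–17:15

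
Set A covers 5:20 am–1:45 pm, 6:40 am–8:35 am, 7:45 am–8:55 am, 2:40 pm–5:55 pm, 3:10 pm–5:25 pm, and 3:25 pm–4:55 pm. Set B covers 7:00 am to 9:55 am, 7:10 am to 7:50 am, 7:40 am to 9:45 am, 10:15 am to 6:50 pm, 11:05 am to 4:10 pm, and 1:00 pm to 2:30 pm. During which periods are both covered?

7:00 am–9:55 am, 10:15 am–1:45 pm, 2:40 pm–5:55 pm

First set merges to 5:20 am–1:45 pm, 2:40 pm–5:55 pm.
Second set merges to 7:00 am–9:55 am, 10:15 am–6:50 pm.
5:20 am–1:45 pm overlaps B on 7:00 am–9:55 am, 10:15 am–1:45 pm.
2:40 pm–5:55 pm overlaps B on 2:40 pm–5:55 pm.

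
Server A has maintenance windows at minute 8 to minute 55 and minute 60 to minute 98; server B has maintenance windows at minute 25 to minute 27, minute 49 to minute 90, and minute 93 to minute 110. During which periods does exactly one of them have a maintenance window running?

minute 8 to minute 25, minute 27 to minute 49, minute 55 to minute 60, minute 90 to minute 93, minute 98 to minute 110

A but not B: minute 8 to minute 25, minute 27 to minute 49, minute 90 to minute 93.
B but not A: minute 55 to minute 60, minute 98 to minute 110.
Combining gives A △ B.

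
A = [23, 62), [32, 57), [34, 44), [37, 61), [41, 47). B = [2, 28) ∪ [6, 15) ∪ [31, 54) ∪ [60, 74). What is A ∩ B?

[23, 28) ∪ [31, 54) ∪ [60, 62)

Merge the first list: [23, 62).
Merge the second list: [2, 28), [31, 54), [60, 74).
[23, 62) ∩ B → [23, 28), [31, 54), [60, 62).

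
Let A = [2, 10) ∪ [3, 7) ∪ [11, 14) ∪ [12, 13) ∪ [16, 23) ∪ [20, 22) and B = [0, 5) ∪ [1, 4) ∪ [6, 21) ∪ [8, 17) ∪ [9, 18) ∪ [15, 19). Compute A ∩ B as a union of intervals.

[2, 5) ∪ [6, 10) ∪ [11, 14) ∪ [16, 21)

A, merged: [2, 10), [11, 14), [16, 23).
B, merged: [0, 5), [6, 21).
[2, 10) meets the second set on [2, 5), [6, 10).
[11, 14) meets the second set on [11, 14).
[16, 23) meets the second set on [16, 21).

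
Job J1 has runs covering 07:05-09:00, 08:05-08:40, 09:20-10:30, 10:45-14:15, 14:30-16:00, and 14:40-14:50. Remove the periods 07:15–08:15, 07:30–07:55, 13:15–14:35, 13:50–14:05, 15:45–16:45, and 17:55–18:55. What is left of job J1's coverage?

07:05–07:15, 08:15–09:00, 09:20–10:30, 10:45–13:15, 14:35–15:45

First set merges to 07:05–09:00, 09:20–10:30, 10:45–14:15, 14:30–16:00.
Second set merges to 07:15–08:15, 13:15–14:35, 15:45–16:45, 17:55–18:55.
07:05–09:00 with B removed leaves 07:05–07:15, 08:15–09:00.
09:20–10:30 is untouched.
10:45–14:15 with B removed leaves 10:45–13:15.
14:30–16:00 with B removed leaves 14:35–15:45.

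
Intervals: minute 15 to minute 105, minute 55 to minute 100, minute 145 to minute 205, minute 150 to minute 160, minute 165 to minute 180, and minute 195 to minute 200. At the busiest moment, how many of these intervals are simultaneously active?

Sweep endpoints in order; track running count of active intervals.
Peak of 2 reached at minute 55.

2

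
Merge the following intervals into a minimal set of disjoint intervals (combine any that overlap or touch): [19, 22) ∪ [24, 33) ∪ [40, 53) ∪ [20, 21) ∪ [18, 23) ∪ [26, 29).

Sort by start: [18, 23), [19, 22), [20, 21), [24, 33), [26, 29), [40, 53).
[19, 22) overlaps/touches [18, 23) → extend to [18, 23).
[20, 21) overlaps/touches [18, 23) → extend to [18, 23).
[24, 33) is disjoint → start new block.
[26, 29) overlaps/touches [24, 33) → extend to [24, 33).
[40, 53) is disjoint → start new block.

[18, 23) ∪ [24, 33) ∪ [40, 53)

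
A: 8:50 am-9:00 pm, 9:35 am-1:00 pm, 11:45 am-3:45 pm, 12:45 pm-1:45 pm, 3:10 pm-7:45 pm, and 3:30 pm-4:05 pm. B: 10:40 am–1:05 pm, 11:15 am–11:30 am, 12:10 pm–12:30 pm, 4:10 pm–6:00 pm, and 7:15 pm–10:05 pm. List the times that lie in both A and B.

10:40 am–1:05 pm, 4:10 pm–6:00 pm, 7:15 pm–9:00 pm

A, merged: 8:50 am–9:00 pm.
B, merged: 10:40 am–1:05 pm, 4:10 pm–6:00 pm, 7:15 pm–10:05 pm.
8:50 am–9:00 pm ∩ B → 10:40 am–1:05 pm, 4:10 pm–6:00 pm, 7:15 pm–9:00 pm.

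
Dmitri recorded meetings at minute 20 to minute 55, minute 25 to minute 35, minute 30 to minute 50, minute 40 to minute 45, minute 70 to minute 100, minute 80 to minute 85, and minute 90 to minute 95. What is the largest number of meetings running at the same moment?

At minute 30, 3 of the intervals are simultaneously active.
No point has more.

3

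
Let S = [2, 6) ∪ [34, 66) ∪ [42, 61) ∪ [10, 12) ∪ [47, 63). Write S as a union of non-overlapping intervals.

Sort by start: [2, 6), [10, 12), [34, 66), [42, 61), [47, 63).
[10, 12) is disjoint → start new block.
[34, 66) is disjoint → start new block.
[42, 61) overlaps/touches [34, 66) → extend to [34, 66).
[47, 63) overlaps/touches [34, 66) → extend to [34, 66).

[2, 6) ∪ [10, 12) ∪ [34, 66)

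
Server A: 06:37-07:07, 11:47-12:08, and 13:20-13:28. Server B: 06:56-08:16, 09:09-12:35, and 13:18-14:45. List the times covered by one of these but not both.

A \ B = 06:37–06:56.
B \ A = 07:07–08:16, 09:09–11:47, 12:08–12:35, 13:18–13:20, 13:28–14:45.
Union of the two gives the symmetric difference.

06:37–06:56, 07:07–08:16, 09:09–11:47, 12:08–12:35, 13:18–13:20, 13:28–14:45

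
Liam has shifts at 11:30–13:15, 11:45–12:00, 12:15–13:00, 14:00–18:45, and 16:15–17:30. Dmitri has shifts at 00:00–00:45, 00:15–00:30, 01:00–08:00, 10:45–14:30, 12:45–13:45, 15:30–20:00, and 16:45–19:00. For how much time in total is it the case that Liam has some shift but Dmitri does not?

1 h

A, merged: 11:30–13:15, 14:00–18:45.
B, merged: 00:00–00:45, 01:00–08:00, 10:45–14:30, 15:30–20:00.
A \ B = 14:30–15:30.
Total: 1 h.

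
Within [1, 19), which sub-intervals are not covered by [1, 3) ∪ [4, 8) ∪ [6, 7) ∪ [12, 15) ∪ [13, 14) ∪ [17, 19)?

The merged coverage is [1, 3), [4, 8), [12, 15), [17, 19).
Complement within [1, 19): [3, 4), [8, 12), [15, 17).

[3, 4) ∪ [8, 12) ∪ [15, 17)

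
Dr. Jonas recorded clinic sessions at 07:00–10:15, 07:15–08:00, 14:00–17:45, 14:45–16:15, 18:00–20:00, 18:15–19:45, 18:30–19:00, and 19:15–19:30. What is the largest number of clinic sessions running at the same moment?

Sweep endpoints in order; track running count of active intervals.
Peak of 3 reached at 18:30.

3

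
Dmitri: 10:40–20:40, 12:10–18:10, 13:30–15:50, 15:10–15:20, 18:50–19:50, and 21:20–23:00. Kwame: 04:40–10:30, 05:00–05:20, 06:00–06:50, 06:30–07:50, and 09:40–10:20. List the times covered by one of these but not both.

04:40-10:30, 10:40-20:40, 21:20-23:00

First set merges to 10:40-20:40, 21:20-23:00.
Second set merges to 04:40-10:30.
Only in the first: 10:40-20:40, 21:20-23:00.
Only in the second: 04:40-10:30.
Together these are the periods covered by exactly one.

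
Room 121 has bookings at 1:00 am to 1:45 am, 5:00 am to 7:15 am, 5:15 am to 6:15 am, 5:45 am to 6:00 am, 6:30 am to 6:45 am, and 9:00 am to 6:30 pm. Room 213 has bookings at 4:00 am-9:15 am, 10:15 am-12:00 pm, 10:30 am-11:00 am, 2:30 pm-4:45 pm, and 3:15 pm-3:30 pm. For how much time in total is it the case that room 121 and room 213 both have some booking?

Merge the first list: 1:00 am–1:45 am, 5:00 am–7:15 am, 9:00 am–6:30 pm.
Merge the second list: 4:00 am–9:15 am, 10:15 am–12:00 pm, 2:30 pm–4:45 pm.
A ∩ B = 5:00 am–7:15 am, 9:00 am–9:15 am, 10:15 am–12:00 pm, 2:30 pm–4:45 pm.
Total: 2 h 15 min + 15 min + 1 h 45 min + 2 h 15 min = 6 h 30 min.

6 h 30 min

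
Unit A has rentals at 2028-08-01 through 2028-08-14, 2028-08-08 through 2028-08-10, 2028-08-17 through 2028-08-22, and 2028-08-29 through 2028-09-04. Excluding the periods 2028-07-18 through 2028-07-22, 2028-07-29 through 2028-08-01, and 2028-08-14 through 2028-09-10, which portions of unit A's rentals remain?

A, merged: 2028-08-01 through 2028-08-14, 2028-08-17 through 2028-08-22, 2028-08-29 through 2028-09-04.
2028-08-01 through 2028-08-14 minus B → 2028-08-02 through 2028-08-13.
2028-08-17 through 2028-08-22: fully covered by B → removed.
2028-08-29 through 2028-09-04: fully covered by B → removed.

2028-08-02 through 2028-08-13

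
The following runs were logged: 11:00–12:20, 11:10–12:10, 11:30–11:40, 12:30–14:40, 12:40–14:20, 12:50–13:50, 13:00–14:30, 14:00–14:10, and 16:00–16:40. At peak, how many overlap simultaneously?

Sweep endpoints in order; track running count of active intervals.
Peak of 4 reached at 13:00.

4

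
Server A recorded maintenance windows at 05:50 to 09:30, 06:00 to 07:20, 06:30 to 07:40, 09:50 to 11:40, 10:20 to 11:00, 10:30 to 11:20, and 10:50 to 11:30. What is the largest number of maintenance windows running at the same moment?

4

Sweep endpoints in order; track running count of active intervals.
Peak of 4 reached at 10:50.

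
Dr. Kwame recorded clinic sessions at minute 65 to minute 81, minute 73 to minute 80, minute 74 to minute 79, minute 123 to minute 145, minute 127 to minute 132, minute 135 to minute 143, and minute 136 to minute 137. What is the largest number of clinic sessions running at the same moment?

3

Walk the sorted start/end points keeping a running depth.
The depth first hits 3 at minute 74.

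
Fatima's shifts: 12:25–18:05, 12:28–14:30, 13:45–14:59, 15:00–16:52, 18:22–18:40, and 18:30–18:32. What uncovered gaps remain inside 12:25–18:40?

18:05-18:22

The merged coverage is 12:25-18:05, 18:22-18:40.
Uncovered inside 12:25-18:40: 18:05-18:22.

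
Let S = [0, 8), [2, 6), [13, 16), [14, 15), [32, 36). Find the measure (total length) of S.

15

Merged: [0, 8), [13, 16), [32, 36).
Lengths: 8 + 3 + 4 = 15.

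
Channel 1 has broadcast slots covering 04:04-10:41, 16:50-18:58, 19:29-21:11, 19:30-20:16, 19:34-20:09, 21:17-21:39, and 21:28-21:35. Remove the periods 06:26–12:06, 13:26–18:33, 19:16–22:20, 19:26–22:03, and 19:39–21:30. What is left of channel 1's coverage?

First set merges to 04:04–10:41, 16:50–18:58, 19:29–21:11, 21:17–21:39.
Second set merges to 06:26–12:06, 13:26–18:33, 19:16–22:20.
04:04–10:41 with B removed leaves 04:04–06:26.
16:50–18:58 with B removed leaves 18:33–18:58.
19:29–21:11 lies entirely inside B → drops out.
21:17–21:39 lies entirely inside B → drops out.

04:04–06:26, 18:33–18:58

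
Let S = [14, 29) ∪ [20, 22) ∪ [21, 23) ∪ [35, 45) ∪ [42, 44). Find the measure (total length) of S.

25

Merged: [14, 29), [35, 45).
Lengths: 15 + 10 = 25.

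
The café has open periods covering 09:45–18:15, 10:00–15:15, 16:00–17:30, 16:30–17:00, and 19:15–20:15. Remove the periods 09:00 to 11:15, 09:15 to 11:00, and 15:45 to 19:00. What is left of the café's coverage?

11:15-15:45, 19:15-20:15

Merge the first list: 09:45-18:15, 19:15-20:15.
Merge the second list: 09:00-11:15, 15:45-19:00.
09:45-18:15 minus B → 11:15-15:45.
19:15-20:15: no B overlap → unchanged.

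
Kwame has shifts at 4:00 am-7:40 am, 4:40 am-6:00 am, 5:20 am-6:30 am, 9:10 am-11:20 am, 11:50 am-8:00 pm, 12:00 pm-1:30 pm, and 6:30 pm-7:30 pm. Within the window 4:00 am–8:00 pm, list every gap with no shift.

Covered (merged): 4:00 am–7:40 am, 9:10 am–11:20 am, 11:50 am–8:00 pm.
Uncovered inside 4:00 am–8:00 pm: 7:40 am–9:10 am, 11:20 am–11:50 am.

7:40 am–9:10 am, 11:20 am–11:50 am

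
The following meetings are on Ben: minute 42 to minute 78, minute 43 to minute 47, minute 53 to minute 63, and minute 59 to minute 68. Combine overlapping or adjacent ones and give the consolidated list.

minute 42 to minute 78

minute 43 to minute 47 overlaps/touches minute 42 to minute 78 → extend to minute 42 to minute 78.
minute 53 to minute 63 overlaps/touches minute 42 to minute 78 → extend to minute 42 to minute 78.
minute 59 to minute 68 overlaps/touches minute 42 to minute 78 → extend to minute 42 to minute 78.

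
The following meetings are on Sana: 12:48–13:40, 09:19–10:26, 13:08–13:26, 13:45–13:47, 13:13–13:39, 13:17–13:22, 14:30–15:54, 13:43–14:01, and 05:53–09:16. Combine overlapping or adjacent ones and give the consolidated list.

05:53–09:16, 09:19–10:26, 12:48–13:40, 13:43–14:01, 14:30–15:54

Sort by start: 05:53–09:16, 09:19–10:26, 12:48–13:40, 13:08–13:26, 13:13–13:39, 13:17–13:22, 13:43–14:01, 13:45–13:47, 14:30–15:54.
09:19–10:26 is disjoint → start new block.
12:48–13:40 is disjoint → start new block.
13:08–13:26 overlaps/touches 12:48–13:40 → extend to 12:48–13:40.
13:13–13:39 overlaps/touches 12:48–13:40 → extend to 12:48–13:40.
13:17–13:22 overlaps/touches 12:48–13:40 → extend to 12:48–13:40.
13:43–14:01 is disjoint → start new block.
13:45–13:47 overlaps/touches 13:43–14:01 → extend to 13:43–14:01.
14:30–15:54 is disjoint → start new block.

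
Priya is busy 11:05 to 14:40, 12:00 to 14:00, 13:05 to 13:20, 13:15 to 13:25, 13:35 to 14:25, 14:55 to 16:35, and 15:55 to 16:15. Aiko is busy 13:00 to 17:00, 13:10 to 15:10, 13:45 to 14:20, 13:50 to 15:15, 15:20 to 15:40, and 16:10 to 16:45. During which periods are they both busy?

Merge the first list: 11:05–14:40, 14:55–16:35.
Merge the second list: 13:00–17:00.
11:05–14:40 overlaps B on 13:00–14:40.
14:55–16:35 overlaps B on 14:55–16:35.

13:00–14:40, 14:55–16:35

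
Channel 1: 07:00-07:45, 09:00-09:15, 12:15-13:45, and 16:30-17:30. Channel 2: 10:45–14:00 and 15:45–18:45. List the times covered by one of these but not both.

A \ B = 07:00–07:45, 09:00–09:15.
B \ A = 10:45–12:15, 13:45–14:00, 15:45–16:30, 17:30–18:45.
Union of the two gives the symmetric difference.

07:00–07:45, 09:00–09:15, 10:45–12:15, 13:45–14:00, 15:45–16:30, 17:30–18:45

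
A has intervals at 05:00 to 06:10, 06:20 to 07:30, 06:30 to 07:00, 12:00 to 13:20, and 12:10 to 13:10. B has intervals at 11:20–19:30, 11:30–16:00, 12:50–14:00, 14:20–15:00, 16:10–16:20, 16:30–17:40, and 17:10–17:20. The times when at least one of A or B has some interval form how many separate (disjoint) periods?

3

Merge the first list: 05:00-06:10, 06:20-07:30, 12:00-13:20.
Merge the second list: 11:20-19:30.
A ∪ B = 05:00-06:10, 06:20-07:30, 11:20-19:30.
That is 3 disjoint pieces.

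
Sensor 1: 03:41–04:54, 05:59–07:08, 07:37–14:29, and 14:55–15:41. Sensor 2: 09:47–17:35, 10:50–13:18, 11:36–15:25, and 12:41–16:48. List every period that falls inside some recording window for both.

09:47–14:29, 14:55–15:41

Second set merges to 09:47–17:35.
03:41–04:54: no overlap with the second set.
05:59–07:08: no overlap with the second set.
07:37–14:29 meets the second set on 09:47–14:29.
14:55–15:41 meets the second set on 14:55–15:41.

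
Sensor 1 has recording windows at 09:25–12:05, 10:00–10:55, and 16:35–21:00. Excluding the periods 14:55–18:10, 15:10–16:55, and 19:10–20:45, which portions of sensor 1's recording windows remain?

First set merges to 09:25–12:05, 16:35–21:00.
Second set merges to 14:55–18:10, 19:10–20:45.
09:25–12:05 is untouched.
16:35–21:00 with B removed leaves 18:10–19:10, 20:45–21:00.

09:25–12:05, 18:10–19:10, 20:45–21:00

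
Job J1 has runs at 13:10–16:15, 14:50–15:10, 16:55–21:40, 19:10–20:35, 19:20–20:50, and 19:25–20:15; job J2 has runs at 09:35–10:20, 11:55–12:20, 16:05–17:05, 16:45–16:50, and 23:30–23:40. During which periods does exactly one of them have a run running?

09:35-10:20, 11:55-12:20, 13:10-16:05, 16:15-16:55, 17:05-21:40, 23:30-23:40

Merge the first list: 13:10-16:15, 16:55-21:40.
Merge the second list: 09:35-10:20, 11:55-12:20, 16:05-17:05, 23:30-23:40.
A but not B: 13:10-16:05, 17:05-21:40.
B but not A: 09:35-10:20, 11:55-12:20, 16:15-16:55, 23:30-23:40.
Combining gives A △ B.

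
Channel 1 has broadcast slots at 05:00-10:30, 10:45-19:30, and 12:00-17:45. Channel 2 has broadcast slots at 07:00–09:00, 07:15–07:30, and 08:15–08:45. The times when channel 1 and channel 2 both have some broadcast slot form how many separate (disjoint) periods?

Merge the first list: 05:00-10:30, 10:45-19:30.
Merge the second list: 07:00-09:00.
A ∩ B = 07:00-09:00.
That is 1 disjoint piece.

1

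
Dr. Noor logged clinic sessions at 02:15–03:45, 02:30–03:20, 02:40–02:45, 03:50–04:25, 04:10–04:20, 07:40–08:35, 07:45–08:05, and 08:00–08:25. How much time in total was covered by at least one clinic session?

Merged: 02:15–03:45, 03:50–04:25, 07:40–08:35.
Lengths: 1 h 30 min + 35 min + 55 min = 3 h.

3 h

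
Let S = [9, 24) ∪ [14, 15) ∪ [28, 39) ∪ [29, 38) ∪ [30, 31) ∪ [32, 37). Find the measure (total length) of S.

26

Merged: [9, 24), [28, 39).
Lengths: 15 + 11 = 26.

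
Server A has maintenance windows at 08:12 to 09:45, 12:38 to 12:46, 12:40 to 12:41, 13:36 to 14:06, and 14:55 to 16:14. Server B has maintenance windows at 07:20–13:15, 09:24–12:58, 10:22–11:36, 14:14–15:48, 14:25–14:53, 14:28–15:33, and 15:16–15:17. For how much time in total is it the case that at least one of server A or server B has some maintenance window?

8 h 25 min

First set merges to 08:12–09:45, 12:38–12:46, 13:36–14:06, 14:55–16:14.
Second set merges to 07:20–13:15, 14:14–15:48.
A ∪ B = 07:20–13:15, 13:36–14:06, 14:14–16:14.
Total: 5 h 55 min + 30 min + 2 h = 8 h 25 min.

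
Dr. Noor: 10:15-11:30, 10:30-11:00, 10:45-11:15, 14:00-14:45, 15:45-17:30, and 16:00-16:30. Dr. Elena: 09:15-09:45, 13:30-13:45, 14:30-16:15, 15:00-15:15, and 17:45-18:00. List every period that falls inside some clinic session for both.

14:30–14:45, 15:45–16:15

First set merges to 10:15–11:30, 14:00–14:45, 15:45–17:30.
Second set merges to 09:15–09:45, 13:30–13:45, 14:30–16:15, 17:45–18:00.
10:15–11:30 meets no B interval.
14:00–14:45 ∩ B → 14:30–14:45.
15:45–17:30 ∩ B → 15:45–16:15.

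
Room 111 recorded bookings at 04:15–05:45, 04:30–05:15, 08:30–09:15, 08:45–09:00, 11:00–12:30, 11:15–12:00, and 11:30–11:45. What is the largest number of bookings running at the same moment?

3

At 11:30, 3 of the intervals are simultaneously active.
No point has more.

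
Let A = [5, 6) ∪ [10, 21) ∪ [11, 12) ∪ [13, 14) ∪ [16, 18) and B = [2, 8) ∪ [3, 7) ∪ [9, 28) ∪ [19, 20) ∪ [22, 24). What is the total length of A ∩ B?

12

First set merges to [5, 6), [10, 21).
Second set merges to [2, 8), [9, 28).
A ∩ B = [5, 6), [10, 21).
Total: 1 + 11 = 12.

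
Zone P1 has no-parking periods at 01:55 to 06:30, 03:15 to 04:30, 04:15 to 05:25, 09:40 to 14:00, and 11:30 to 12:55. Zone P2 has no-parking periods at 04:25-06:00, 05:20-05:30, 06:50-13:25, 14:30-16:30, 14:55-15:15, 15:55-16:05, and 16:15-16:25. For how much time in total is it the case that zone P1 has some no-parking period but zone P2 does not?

3 h 35 min

First set merges to 01:55–06:30, 09:40–14:00.
Second set merges to 04:25–06:00, 06:50–13:25, 14:30–16:30.
A \ B = 01:55–04:25, 06:00–06:30, 13:25–14:00.
Total: 2 h 30 min + 30 min + 35 min = 3 h 35 min.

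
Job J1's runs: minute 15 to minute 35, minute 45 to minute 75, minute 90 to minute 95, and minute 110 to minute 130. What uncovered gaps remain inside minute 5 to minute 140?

minute 5 to minute 15, minute 35 to minute 45, minute 75 to minute 90, minute 95 to minute 110, minute 130 to minute 140

The merged coverage is minute 15 to minute 35, minute 45 to minute 75, minute 90 to minute 95, minute 110 to minute 130.
Uncovered inside minute 5 to minute 140: minute 5 to minute 15, minute 35 to minute 45, minute 75 to minute 90, minute 95 to minute 110, minute 130 to minute 140.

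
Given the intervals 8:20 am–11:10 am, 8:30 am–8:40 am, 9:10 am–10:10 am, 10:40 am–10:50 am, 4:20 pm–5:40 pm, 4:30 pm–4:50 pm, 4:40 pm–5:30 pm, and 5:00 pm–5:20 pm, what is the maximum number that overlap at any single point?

3

Walk the sorted start/end points keeping a running depth.
The depth first hits 3 at 4:40 pm.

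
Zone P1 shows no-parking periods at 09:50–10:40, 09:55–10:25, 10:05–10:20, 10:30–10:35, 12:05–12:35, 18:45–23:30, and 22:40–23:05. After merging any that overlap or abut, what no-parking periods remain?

09:50–10:40, 12:05–12:35, 18:45–23:30

09:55–10:25 overlaps/touches 09:50–10:40 → extend to 09:50–10:40.
10:05–10:20 overlaps/touches 09:50–10:40 → extend to 09:50–10:40.
10:30–10:35 overlaps/touches 09:50–10:40 → extend to 09:50–10:40.
12:05–12:35 is disjoint → start new block.
18:45–23:30 is disjoint → start new block.
22:40–23:05 overlaps/touches 18:45–23:30 → extend to 18:45–23:30.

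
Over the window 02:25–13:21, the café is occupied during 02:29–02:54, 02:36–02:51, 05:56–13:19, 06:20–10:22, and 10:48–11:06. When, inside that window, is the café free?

02:25–02:29, 02:54–05:56, 13:19–13:21

Covered (merged): 02:29–02:54, 05:56–13:19.
Uncovered inside 02:25–13:21: 02:25–02:29, 02:54–05:56, 13:19–13:21.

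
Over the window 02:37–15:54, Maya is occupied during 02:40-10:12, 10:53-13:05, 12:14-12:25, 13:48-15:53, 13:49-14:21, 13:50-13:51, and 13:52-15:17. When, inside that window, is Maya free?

Covered (merged): 02:40–10:12, 10:53–13:05, 13:48–15:53.
Gaps within 02:37–15:54: 02:37–02:40, 10:12–10:53, 13:05–13:48, 15:53–15:54.

02:37–02:40, 10:12–10:53, 13:05–13:48, 15:53–15:54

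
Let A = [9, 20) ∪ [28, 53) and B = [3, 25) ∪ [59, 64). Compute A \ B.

[9, 20): entirely removed.
[28, 53): nothing removed.

[28, 53)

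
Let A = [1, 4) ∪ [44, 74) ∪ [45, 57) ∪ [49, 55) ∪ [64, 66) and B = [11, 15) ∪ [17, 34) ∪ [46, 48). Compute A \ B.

[1, 4) ∪ [44, 46) ∪ [48, 74)

First set merges to [1, 4), [44, 74).
[1, 4) is untouched.
[44, 74) with B removed leaves [44, 46), [48, 74).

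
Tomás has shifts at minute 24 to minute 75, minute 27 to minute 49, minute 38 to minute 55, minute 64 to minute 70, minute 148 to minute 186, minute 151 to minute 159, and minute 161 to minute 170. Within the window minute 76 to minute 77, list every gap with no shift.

The merged coverage is minute 24 to minute 75, minute 148 to minute 186.
Uncovered inside minute 76 to minute 77: minute 76 to minute 77.

minute 76 to minute 77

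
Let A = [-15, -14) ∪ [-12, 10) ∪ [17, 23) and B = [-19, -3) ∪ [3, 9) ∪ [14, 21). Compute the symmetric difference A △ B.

A but not B: [-3, 3), [9, 10), [21, 23).
B but not A: [-19, -15), [-14, -12), [14, 17).
Combining gives A △ B.

[-19, -15) ∪ [-14, -12) ∪ [-3, 3) ∪ [9, 10) ∪ [14, 17) ∪ [21, 23)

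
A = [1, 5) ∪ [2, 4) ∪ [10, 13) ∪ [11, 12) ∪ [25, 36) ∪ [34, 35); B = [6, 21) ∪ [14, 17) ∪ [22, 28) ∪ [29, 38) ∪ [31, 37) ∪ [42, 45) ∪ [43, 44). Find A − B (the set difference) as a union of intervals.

A, merged: [1, 5), [10, 13), [25, 36).
B, merged: [6, 21), [22, 28), [29, 38), [42, 45).
[1, 5): nothing removed.
[10, 13): entirely removed.
[25, 36) \ B = [28, 29).

[1, 5) ∪ [28, 29)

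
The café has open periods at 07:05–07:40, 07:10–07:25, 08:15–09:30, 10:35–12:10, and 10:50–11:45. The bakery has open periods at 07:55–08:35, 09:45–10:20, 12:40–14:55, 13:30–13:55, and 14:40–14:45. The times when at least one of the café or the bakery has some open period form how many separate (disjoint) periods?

5

A, merged: 07:05–07:40, 08:15–09:30, 10:35–12:10.
B, merged: 07:55–08:35, 09:45–10:20, 12:40–14:55.
A ∪ B = 07:05–07:40, 07:55–09:30, 09:45–10:20, 10:35–12:10, 12:40–14:55.
That is 5 disjoint pieces.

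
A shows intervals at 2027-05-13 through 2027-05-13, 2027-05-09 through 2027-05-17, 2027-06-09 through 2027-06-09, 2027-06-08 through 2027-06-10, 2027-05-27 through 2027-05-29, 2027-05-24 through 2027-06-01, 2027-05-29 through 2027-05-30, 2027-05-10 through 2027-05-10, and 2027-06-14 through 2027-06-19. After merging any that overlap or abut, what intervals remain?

2027-05-09 through 2027-05-17, 2027-05-24 through 2027-06-01, 2027-06-08 through 2027-06-10, 2027-06-14 through 2027-06-19

Sort by start: 2027-05-09 through 2027-05-17, 2027-05-10 through 2027-05-10, 2027-05-13 through 2027-05-13, 2027-05-24 through 2027-06-01, 2027-05-27 through 2027-05-29, 2027-05-29 through 2027-05-30, 2027-06-08 through 2027-06-10, 2027-06-09 through 2027-06-09, 2027-06-14 through 2027-06-19.
2027-05-10 through 2027-05-10 overlaps/touches 2027-05-09 through 2027-05-17 → extend to 2027-05-09 through 2027-05-17.
2027-05-13 through 2027-05-13 overlaps/touches 2027-05-09 through 2027-05-17 → extend to 2027-05-09 through 2027-05-17.
2027-05-24 through 2027-06-01 is disjoint → start new block.
2027-05-27 through 2027-05-29 overlaps/touches 2027-05-24 through 2027-06-01 → extend to 2027-05-24 through 2027-06-01.
2027-05-29 through 2027-05-30 overlaps/touches 2027-05-24 through 2027-06-01 → extend to 2027-05-24 through 2027-06-01.
2027-06-08 through 2027-06-10 is disjoint → start new block.
2027-06-09 through 2027-06-09 overlaps/touches 2027-06-08 through 2027-06-10 → extend to 2027-06-08 through 2027-06-10.
2027-06-14 through 2027-06-19 is disjoint → start new block.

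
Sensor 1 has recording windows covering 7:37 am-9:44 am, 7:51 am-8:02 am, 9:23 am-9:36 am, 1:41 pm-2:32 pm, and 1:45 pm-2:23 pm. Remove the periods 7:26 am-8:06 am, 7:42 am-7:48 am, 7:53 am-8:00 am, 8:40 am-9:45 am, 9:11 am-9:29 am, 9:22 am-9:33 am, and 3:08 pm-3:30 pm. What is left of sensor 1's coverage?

8:06 am-8:40 am, 1:41 pm-2:32 pm

Merge the first list: 7:37 am-9:44 am, 1:41 pm-2:32 pm.
Merge the second list: 7:26 am-8:06 am, 8:40 am-9:45 am, 3:08 pm-3:30 pm.
7:37 am-9:44 am \ B = 8:06 am-8:40 am.
1:41 pm-2:32 pm: nothing removed.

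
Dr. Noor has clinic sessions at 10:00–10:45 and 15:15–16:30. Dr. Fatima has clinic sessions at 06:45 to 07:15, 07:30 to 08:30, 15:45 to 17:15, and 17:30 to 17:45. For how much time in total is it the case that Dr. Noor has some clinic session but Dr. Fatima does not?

A \ B = 10:00–10:45, 15:15–15:45.
Total: 45 min + 30 min = 1 h 15 min.

1 h 15 min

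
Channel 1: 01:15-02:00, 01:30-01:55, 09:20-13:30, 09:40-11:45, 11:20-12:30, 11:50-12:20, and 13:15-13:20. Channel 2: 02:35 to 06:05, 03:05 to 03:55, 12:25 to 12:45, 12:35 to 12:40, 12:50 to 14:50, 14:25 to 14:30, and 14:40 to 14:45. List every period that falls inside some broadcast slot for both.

12:25–12:45, 12:50–13:30

First set merges to 01:15–02:00, 09:20–13:30.
Second set merges to 02:35–06:05, 12:25–12:45, 12:50–14:50.
01:15–02:00 falls entirely outside B.
09:20–13:30 overlaps B on 12:25–12:45, 12:50–13:30.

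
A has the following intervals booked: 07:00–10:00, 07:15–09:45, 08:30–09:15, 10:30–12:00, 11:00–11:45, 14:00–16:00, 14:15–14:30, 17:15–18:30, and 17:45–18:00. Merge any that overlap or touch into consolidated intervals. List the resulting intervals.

07:15–09:45 overlaps/touches 07:00–10:00 → extend to 07:00–10:00.
08:30–09:15 overlaps/touches 07:00–10:00 → extend to 07:00–10:00.
10:30–12:00 is disjoint → start new block.
11:00–11:45 overlaps/touches 10:30–12:00 → extend to 10:30–12:00.
14:00–16:00 is disjoint → start new block.
14:15–14:30 overlaps/touches 14:00–16:00 → extend to 14:00–16:00.
17:15–18:30 is disjoint → start new block.
17:45–18:00 overlaps/touches 17:15–18:30 → extend to 17:15–18:30.

07:00–10:00, 10:30–12:00, 14:00–16:00, 17:15–18:30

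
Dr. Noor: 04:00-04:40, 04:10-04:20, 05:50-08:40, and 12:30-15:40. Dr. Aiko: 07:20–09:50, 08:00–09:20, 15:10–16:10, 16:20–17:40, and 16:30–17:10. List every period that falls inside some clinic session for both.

07:20–08:40, 15:10–15:40

A, merged: 04:00–04:40, 05:50–08:40, 12:30–15:40.
B, merged: 07:20–09:50, 15:10–16:10, 16:20–17:40.
04:00–04:40 meets no B interval.
05:50–08:40 ∩ B → 07:20–08:40.
12:30–15:40 ∩ B → 15:10–15:40.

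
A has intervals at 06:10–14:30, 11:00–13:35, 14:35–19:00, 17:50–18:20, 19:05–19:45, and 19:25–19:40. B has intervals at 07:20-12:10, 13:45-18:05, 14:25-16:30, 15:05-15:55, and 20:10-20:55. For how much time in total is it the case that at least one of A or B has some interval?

14 h 15 min

Merge the first list: 06:10–14:30, 14:35–19:00, 19:05–19:45.
Merge the second list: 07:20–12:10, 13:45–18:05, 20:10–20:55.
A ∪ B = 06:10–19:00, 19:05–19:45, 20:10–20:55.
Total: 12 h 50 min + 40 min + 45 min = 14 h 15 min.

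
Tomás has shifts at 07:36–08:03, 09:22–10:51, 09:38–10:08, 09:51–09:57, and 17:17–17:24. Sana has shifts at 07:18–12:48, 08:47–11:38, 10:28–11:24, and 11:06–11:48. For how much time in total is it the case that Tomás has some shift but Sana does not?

7 min

A, merged: 07:36–08:03, 09:22–10:51, 17:17–17:24.
B, merged: 07:18–12:48.
A \ B = 17:17–17:24.
Total: 7 min.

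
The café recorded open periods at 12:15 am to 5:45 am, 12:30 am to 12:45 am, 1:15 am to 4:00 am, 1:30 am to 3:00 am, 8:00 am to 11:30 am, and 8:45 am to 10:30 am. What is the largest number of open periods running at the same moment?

Sweep endpoints in order; track running count of active intervals.
Peak of 3 reached at 1:30 am.

3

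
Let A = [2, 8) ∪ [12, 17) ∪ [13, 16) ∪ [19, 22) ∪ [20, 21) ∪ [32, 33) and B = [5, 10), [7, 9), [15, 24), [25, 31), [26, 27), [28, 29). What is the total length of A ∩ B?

First set merges to [2, 8), [12, 17), [19, 22), [32, 33).
Second set merges to [5, 10), [15, 24), [25, 31).
A ∩ B = [5, 8), [15, 17), [19, 22).
Total: 3 + 2 + 3 = 8.

8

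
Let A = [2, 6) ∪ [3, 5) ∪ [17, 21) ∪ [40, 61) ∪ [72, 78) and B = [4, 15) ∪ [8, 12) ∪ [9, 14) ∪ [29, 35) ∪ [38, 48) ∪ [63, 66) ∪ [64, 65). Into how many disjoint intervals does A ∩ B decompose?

2

A, merged: [2, 6), [17, 21), [40, 61), [72, 78).
B, merged: [4, 15), [29, 35), [38, 48), [63, 66).
A ∩ B = [4, 6), [40, 48).
That is 2 disjoint pieces.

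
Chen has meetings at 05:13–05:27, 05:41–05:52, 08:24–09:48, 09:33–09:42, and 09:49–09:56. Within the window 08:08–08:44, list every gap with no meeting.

Covered (merged): 05:13–05:27, 05:41–05:52, 08:24–09:48, 09:49–09:56.
Uncovered inside 08:08–08:44: 08:08–08:24.

08:08–08:24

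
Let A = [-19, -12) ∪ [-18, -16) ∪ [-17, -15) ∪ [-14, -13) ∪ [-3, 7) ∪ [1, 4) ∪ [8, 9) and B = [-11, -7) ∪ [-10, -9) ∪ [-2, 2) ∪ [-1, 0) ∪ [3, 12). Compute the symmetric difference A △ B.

[-19, -12) ∪ [-11, -7) ∪ [-3, -2) ∪ [2, 3) ∪ [7, 8) ∪ [9, 12)

Merge the first list: [-19, -12), [-3, 7), [8, 9).
Merge the second list: [-11, -7), [-2, 2), [3, 12).
A but not B: [-19, -12), [-3, -2), [2, 3).
B but not A: [-11, -7), [7, 8), [9, 12).
Combining gives A △ B.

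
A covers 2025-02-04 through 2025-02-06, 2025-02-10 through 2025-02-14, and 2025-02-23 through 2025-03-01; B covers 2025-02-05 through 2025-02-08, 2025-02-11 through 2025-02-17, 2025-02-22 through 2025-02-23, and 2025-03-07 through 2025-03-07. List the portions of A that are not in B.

2025-02-04 through 2025-02-04, 2025-02-10 through 2025-02-10, 2025-02-24 through 2025-03-01

2025-02-04 through 2025-02-06 minus B → 2025-02-04 through 2025-02-04.
2025-02-10 through 2025-02-14 minus B → 2025-02-10 through 2025-02-10.
2025-02-23 through 2025-03-01 minus B → 2025-02-24 through 2025-03-01.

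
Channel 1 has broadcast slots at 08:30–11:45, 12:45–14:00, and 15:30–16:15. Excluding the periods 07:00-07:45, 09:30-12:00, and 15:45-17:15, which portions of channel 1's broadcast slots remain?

08:30–09:30, 12:45–14:00, 15:30–15:45

08:30–11:45 \ B = 08:30–09:30.
12:45–14:00: nothing removed.
15:30–16:15 \ B = 15:30–15:45.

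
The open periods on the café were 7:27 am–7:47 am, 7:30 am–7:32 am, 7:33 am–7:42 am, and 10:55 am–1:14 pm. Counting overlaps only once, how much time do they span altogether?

Merged: 7:27 am–7:47 am, 10:55 am–1:14 pm.
Lengths: 20 min + 2 h 19 min = 2 h 39 min.

2 h 39 min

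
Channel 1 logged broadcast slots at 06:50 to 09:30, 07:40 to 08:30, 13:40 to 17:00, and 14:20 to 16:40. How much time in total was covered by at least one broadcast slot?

Merged: 06:50–09:30, 13:40–17:00.
Lengths: 2 h 40 min + 3 h 20 min = 6 h.

6 h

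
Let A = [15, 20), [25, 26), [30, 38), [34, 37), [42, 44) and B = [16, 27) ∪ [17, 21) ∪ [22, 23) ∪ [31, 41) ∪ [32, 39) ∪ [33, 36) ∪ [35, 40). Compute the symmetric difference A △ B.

[15, 16) ∪ [20, 25) ∪ [26, 27) ∪ [30, 31) ∪ [38, 41) ∪ [42, 44)

First set merges to [15, 20), [25, 26), [30, 38), [42, 44).
Second set merges to [16, 27), [31, 41).
A \ B = [15, 16), [30, 31), [42, 44).
B \ A = [20, 25), [26, 27), [38, 41).
Union of the two gives the symmetric difference.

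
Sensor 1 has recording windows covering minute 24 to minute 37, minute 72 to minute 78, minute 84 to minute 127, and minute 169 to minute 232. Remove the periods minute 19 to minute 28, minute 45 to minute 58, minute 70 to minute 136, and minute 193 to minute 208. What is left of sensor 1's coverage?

minute 28 to minute 37, minute 169 to minute 193, minute 208 to minute 232

minute 24 to minute 37 \ B = minute 28 to minute 37.
minute 72 to minute 78: entirely removed.
minute 84 to minute 127: entirely removed.
minute 169 to minute 232 \ B = minute 169 to minute 193, minute 208 to minute 232.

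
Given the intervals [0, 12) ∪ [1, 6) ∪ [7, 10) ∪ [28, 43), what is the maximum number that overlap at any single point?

2

Walk the sorted start/end points keeping a running depth.
The depth first hits 2 at 1.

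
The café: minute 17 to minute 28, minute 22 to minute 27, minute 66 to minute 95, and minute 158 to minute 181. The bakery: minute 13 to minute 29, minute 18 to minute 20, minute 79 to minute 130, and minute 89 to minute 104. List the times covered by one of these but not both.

A, merged: minute 17 to minute 28, minute 66 to minute 95, minute 158 to minute 181.
B, merged: minute 13 to minute 29, minute 79 to minute 130.
A but not B: minute 66 to minute 79, minute 158 to minute 181.
B but not A: minute 13 to minute 17, minute 28 to minute 29, minute 95 to minute 130.
Combining gives A △ B.

minute 13 to minute 17, minute 28 to minute 29, minute 66 to minute 79, minute 95 to minute 130, minute 158 to minute 181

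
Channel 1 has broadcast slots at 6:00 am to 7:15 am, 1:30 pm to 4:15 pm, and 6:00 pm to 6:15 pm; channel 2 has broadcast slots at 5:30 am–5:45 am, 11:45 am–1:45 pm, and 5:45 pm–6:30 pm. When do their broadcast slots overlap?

6:00 am–7:15 am meets no B interval.
1:30 pm–4:15 pm ∩ B → 1:30 pm–1:45 pm.
6:00 pm–6:15 pm ∩ B → 6:00 pm–6:15 pm.

1:30 pm–1:45 pm, 6:00 pm–6:15 pm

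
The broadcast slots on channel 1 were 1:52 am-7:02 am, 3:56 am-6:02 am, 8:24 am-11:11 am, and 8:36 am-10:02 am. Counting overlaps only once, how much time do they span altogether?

Merged: 1:52 am–7:02 am, 8:24 am–11:11 am.
Lengths: 5 h 10 min + 2 h 47 min = 7 h 57 min.

7 h 57 min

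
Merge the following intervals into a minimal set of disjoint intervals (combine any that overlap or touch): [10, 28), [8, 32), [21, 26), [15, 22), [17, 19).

Sort by start: [8, 32), [10, 28), [15, 22), [17, 19), [21, 26).
[10, 28) overlaps/touches [8, 32) → extend to [8, 32).
[15, 22) overlaps/touches [8, 32) → extend to [8, 32).
[17, 19) overlaps/touches [8, 32) → extend to [8, 32).
[21, 26) overlaps/touches [8, 32) → extend to [8, 32).

[8, 32)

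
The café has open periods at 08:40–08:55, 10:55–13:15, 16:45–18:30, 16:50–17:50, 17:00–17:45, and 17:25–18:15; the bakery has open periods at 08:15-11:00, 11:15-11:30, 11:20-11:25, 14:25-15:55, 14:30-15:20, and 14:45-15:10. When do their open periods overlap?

First set merges to 08:40–08:55, 10:55–13:15, 16:45–18:30.
Second set merges to 08:15–11:00, 11:15–11:30, 14:25–15:55.
08:40–08:55 meets the second set on 08:40–08:55.
10:55–13:15 meets the second set on 10:55–11:00, 11:15–11:30.
16:45–18:30: no overlap with the second set.

08:40–08:55, 10:55–11:00, 11:15–11:30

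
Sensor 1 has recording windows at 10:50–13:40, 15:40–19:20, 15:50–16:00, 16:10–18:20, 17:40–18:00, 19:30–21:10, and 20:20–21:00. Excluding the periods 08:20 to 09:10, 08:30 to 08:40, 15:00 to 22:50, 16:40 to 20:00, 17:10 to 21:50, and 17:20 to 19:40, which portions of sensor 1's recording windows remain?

10:50–13:40

Merge the first list: 10:50–13:40, 15:40–19:20, 19:30–21:10.
Merge the second list: 08:20–09:10, 15:00–22:50.
10:50–13:40 is untouched.
15:40–19:20 lies entirely inside B → drops out.
19:30–21:10 lies entirely inside B → drops out.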